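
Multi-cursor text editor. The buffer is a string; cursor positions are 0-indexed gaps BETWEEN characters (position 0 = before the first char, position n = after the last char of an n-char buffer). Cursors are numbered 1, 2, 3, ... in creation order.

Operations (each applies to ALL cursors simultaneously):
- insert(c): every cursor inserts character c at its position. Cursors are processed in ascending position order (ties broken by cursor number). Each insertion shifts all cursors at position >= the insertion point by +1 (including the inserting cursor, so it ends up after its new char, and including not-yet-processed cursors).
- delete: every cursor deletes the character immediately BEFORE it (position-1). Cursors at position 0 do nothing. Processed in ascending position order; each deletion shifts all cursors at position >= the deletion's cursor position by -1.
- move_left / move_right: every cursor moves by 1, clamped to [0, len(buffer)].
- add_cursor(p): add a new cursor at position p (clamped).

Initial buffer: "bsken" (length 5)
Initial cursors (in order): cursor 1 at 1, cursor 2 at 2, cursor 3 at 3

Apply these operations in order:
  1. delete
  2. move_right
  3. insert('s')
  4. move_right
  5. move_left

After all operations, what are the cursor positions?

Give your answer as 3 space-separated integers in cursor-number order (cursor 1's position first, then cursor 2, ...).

Answer: 4 4 4

Derivation:
After op 1 (delete): buffer="en" (len 2), cursors c1@0 c2@0 c3@0, authorship ..
After op 2 (move_right): buffer="en" (len 2), cursors c1@1 c2@1 c3@1, authorship ..
After op 3 (insert('s')): buffer="esssn" (len 5), cursors c1@4 c2@4 c3@4, authorship .123.
After op 4 (move_right): buffer="esssn" (len 5), cursors c1@5 c2@5 c3@5, authorship .123.
After op 5 (move_left): buffer="esssn" (len 5), cursors c1@4 c2@4 c3@4, authorship .123.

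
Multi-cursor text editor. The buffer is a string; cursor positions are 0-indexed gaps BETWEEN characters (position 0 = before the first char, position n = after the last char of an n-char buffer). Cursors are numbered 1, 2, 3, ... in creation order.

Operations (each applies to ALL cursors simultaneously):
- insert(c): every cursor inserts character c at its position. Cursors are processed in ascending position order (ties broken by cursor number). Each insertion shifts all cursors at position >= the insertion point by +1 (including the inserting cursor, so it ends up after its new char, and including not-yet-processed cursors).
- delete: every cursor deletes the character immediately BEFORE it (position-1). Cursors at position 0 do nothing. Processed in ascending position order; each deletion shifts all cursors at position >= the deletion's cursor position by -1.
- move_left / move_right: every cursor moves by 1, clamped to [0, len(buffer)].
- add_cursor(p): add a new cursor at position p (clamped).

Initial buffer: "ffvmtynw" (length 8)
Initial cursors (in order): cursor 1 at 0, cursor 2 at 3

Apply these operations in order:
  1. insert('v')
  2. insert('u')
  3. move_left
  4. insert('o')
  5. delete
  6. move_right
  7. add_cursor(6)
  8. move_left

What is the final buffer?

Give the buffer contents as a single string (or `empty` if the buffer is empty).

Answer: vuffvvumtynw

Derivation:
After op 1 (insert('v')): buffer="vffvvmtynw" (len 10), cursors c1@1 c2@5, authorship 1...2.....
After op 2 (insert('u')): buffer="vuffvvumtynw" (len 12), cursors c1@2 c2@7, authorship 11...22.....
After op 3 (move_left): buffer="vuffvvumtynw" (len 12), cursors c1@1 c2@6, authorship 11...22.....
After op 4 (insert('o')): buffer="vouffvvoumtynw" (len 14), cursors c1@2 c2@8, authorship 111...222.....
After op 5 (delete): buffer="vuffvvumtynw" (len 12), cursors c1@1 c2@6, authorship 11...22.....
After op 6 (move_right): buffer="vuffvvumtynw" (len 12), cursors c1@2 c2@7, authorship 11...22.....
After op 7 (add_cursor(6)): buffer="vuffvvumtynw" (len 12), cursors c1@2 c3@6 c2@7, authorship 11...22.....
After op 8 (move_left): buffer="vuffvvumtynw" (len 12), cursors c1@1 c3@5 c2@6, authorship 11...22.....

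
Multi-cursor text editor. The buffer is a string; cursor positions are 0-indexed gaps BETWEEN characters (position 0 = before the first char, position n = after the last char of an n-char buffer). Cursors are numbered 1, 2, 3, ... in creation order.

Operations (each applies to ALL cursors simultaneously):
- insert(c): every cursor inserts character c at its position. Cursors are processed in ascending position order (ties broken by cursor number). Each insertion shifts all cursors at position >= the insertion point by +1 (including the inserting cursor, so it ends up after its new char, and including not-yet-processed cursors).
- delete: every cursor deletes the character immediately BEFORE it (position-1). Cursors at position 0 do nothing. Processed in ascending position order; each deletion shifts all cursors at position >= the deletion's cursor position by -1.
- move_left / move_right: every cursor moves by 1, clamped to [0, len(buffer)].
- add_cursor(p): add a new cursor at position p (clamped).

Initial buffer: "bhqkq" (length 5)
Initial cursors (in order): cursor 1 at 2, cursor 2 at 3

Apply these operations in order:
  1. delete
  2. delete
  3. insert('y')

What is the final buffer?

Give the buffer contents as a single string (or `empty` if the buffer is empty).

Answer: yykq

Derivation:
After op 1 (delete): buffer="bkq" (len 3), cursors c1@1 c2@1, authorship ...
After op 2 (delete): buffer="kq" (len 2), cursors c1@0 c2@0, authorship ..
After op 3 (insert('y')): buffer="yykq" (len 4), cursors c1@2 c2@2, authorship 12..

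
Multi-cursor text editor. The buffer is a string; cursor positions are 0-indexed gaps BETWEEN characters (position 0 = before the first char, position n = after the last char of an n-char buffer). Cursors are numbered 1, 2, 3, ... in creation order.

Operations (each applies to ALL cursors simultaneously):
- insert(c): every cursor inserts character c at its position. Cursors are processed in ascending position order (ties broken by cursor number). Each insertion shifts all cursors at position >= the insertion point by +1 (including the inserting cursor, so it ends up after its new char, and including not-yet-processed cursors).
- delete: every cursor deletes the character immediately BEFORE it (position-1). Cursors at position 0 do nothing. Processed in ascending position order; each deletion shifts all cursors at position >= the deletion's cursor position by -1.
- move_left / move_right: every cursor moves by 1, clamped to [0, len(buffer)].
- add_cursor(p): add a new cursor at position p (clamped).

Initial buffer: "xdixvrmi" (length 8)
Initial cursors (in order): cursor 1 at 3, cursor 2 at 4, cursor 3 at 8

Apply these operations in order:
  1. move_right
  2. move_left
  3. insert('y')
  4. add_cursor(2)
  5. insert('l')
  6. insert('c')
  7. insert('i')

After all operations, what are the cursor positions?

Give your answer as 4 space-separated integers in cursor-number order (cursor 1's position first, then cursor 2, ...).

After op 1 (move_right): buffer="xdixvrmi" (len 8), cursors c1@4 c2@5 c3@8, authorship ........
After op 2 (move_left): buffer="xdixvrmi" (len 8), cursors c1@3 c2@4 c3@7, authorship ........
After op 3 (insert('y')): buffer="xdiyxyvrmyi" (len 11), cursors c1@4 c2@6 c3@10, authorship ...1.2...3.
After op 4 (add_cursor(2)): buffer="xdiyxyvrmyi" (len 11), cursors c4@2 c1@4 c2@6 c3@10, authorship ...1.2...3.
After op 5 (insert('l')): buffer="xdliylxylvrmyli" (len 15), cursors c4@3 c1@6 c2@9 c3@14, authorship ..4.11.22...33.
After op 6 (insert('c')): buffer="xdlciylcxylcvrmylci" (len 19), cursors c4@4 c1@8 c2@12 c3@18, authorship ..44.111.222...333.
After op 7 (insert('i')): buffer="xdlciiylcixylcivrmylcii" (len 23), cursors c4@5 c1@10 c2@15 c3@22, authorship ..444.1111.2222...3333.

Answer: 10 15 22 5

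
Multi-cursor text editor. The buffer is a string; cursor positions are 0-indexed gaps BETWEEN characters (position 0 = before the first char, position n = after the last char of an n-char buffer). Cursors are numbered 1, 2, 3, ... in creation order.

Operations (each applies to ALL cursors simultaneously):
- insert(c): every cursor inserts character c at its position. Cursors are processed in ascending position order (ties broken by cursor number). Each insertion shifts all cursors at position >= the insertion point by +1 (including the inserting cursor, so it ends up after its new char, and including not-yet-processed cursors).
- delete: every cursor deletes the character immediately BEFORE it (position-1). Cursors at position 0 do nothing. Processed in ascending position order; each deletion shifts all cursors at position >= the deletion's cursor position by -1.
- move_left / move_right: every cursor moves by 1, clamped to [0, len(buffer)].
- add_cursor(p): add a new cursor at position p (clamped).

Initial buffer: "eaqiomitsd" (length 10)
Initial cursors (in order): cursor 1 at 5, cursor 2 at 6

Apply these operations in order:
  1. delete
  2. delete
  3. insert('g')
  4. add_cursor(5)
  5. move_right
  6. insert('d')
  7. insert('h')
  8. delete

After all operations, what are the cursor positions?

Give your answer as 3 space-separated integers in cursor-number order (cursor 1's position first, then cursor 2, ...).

Answer: 7 7 9

Derivation:
After op 1 (delete): buffer="eaqiitsd" (len 8), cursors c1@4 c2@4, authorship ........
After op 2 (delete): buffer="eaitsd" (len 6), cursors c1@2 c2@2, authorship ......
After op 3 (insert('g')): buffer="eaggitsd" (len 8), cursors c1@4 c2@4, authorship ..12....
After op 4 (add_cursor(5)): buffer="eaggitsd" (len 8), cursors c1@4 c2@4 c3@5, authorship ..12....
After op 5 (move_right): buffer="eaggitsd" (len 8), cursors c1@5 c2@5 c3@6, authorship ..12....
After op 6 (insert('d')): buffer="eaggiddtdsd" (len 11), cursors c1@7 c2@7 c3@9, authorship ..12.12.3..
After op 7 (insert('h')): buffer="eaggiddhhtdhsd" (len 14), cursors c1@9 c2@9 c3@12, authorship ..12.1212.33..
After op 8 (delete): buffer="eaggiddtdsd" (len 11), cursors c1@7 c2@7 c3@9, authorship ..12.12.3..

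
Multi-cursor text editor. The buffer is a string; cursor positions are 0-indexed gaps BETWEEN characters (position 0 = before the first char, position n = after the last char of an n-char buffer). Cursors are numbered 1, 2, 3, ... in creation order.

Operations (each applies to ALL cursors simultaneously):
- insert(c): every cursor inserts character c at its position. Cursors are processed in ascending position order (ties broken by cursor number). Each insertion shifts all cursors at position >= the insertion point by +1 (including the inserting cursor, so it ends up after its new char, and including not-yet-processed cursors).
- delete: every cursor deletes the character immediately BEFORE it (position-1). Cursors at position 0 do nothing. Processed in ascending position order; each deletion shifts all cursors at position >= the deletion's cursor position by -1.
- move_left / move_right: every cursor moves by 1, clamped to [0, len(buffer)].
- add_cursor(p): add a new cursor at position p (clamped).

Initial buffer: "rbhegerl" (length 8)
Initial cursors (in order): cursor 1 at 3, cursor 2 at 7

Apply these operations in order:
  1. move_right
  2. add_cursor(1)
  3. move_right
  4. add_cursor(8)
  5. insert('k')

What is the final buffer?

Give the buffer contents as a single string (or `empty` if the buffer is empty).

After op 1 (move_right): buffer="rbhegerl" (len 8), cursors c1@4 c2@8, authorship ........
After op 2 (add_cursor(1)): buffer="rbhegerl" (len 8), cursors c3@1 c1@4 c2@8, authorship ........
After op 3 (move_right): buffer="rbhegerl" (len 8), cursors c3@2 c1@5 c2@8, authorship ........
After op 4 (add_cursor(8)): buffer="rbhegerl" (len 8), cursors c3@2 c1@5 c2@8 c4@8, authorship ........
After op 5 (insert('k')): buffer="rbkhegkerlkk" (len 12), cursors c3@3 c1@7 c2@12 c4@12, authorship ..3...1...24

Answer: rbkhegkerlkk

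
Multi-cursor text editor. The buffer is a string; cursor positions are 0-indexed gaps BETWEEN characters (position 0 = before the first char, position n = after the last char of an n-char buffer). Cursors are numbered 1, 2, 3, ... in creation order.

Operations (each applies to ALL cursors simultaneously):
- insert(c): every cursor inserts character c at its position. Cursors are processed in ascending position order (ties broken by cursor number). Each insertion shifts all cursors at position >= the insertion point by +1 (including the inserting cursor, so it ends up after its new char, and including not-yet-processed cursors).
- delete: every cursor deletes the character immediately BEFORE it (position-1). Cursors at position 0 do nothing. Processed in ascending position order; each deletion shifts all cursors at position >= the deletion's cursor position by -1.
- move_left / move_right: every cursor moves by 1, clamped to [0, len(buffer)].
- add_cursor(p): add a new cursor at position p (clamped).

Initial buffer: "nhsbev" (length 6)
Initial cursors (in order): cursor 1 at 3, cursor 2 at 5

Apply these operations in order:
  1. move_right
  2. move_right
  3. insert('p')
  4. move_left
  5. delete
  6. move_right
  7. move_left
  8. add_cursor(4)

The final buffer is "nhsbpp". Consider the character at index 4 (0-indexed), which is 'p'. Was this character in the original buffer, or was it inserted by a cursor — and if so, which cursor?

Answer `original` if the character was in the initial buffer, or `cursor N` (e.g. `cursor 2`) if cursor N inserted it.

Answer: cursor 1

Derivation:
After op 1 (move_right): buffer="nhsbev" (len 6), cursors c1@4 c2@6, authorship ......
After op 2 (move_right): buffer="nhsbev" (len 6), cursors c1@5 c2@6, authorship ......
After op 3 (insert('p')): buffer="nhsbepvp" (len 8), cursors c1@6 c2@8, authorship .....1.2
After op 4 (move_left): buffer="nhsbepvp" (len 8), cursors c1@5 c2@7, authorship .....1.2
After op 5 (delete): buffer="nhsbpp" (len 6), cursors c1@4 c2@5, authorship ....12
After op 6 (move_right): buffer="nhsbpp" (len 6), cursors c1@5 c2@6, authorship ....12
After op 7 (move_left): buffer="nhsbpp" (len 6), cursors c1@4 c2@5, authorship ....12
After op 8 (add_cursor(4)): buffer="nhsbpp" (len 6), cursors c1@4 c3@4 c2@5, authorship ....12
Authorship (.=original, N=cursor N): . . . . 1 2
Index 4: author = 1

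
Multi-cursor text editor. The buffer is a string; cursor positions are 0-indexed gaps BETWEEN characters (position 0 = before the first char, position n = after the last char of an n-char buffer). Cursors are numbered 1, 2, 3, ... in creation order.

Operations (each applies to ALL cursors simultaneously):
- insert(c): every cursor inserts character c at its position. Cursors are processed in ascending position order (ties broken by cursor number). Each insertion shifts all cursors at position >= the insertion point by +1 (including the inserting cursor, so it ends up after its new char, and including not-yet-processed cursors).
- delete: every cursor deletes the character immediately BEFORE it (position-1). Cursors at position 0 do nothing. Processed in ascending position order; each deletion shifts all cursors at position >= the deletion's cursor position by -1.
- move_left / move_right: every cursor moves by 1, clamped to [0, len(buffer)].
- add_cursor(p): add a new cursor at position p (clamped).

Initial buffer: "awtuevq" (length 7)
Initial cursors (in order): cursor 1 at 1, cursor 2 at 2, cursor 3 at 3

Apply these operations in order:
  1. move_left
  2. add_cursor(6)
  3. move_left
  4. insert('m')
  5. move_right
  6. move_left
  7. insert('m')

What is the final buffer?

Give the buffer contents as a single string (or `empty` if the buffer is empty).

Answer: mmmmammwtuemmvq

Derivation:
After op 1 (move_left): buffer="awtuevq" (len 7), cursors c1@0 c2@1 c3@2, authorship .......
After op 2 (add_cursor(6)): buffer="awtuevq" (len 7), cursors c1@0 c2@1 c3@2 c4@6, authorship .......
After op 3 (move_left): buffer="awtuevq" (len 7), cursors c1@0 c2@0 c3@1 c4@5, authorship .......
After op 4 (insert('m')): buffer="mmamwtuemvq" (len 11), cursors c1@2 c2@2 c3@4 c4@9, authorship 12.3....4..
After op 5 (move_right): buffer="mmamwtuemvq" (len 11), cursors c1@3 c2@3 c3@5 c4@10, authorship 12.3....4..
After op 6 (move_left): buffer="mmamwtuemvq" (len 11), cursors c1@2 c2@2 c3@4 c4@9, authorship 12.3....4..
After op 7 (insert('m')): buffer="mmmmammwtuemmvq" (len 15), cursors c1@4 c2@4 c3@7 c4@13, authorship 1212.33....44..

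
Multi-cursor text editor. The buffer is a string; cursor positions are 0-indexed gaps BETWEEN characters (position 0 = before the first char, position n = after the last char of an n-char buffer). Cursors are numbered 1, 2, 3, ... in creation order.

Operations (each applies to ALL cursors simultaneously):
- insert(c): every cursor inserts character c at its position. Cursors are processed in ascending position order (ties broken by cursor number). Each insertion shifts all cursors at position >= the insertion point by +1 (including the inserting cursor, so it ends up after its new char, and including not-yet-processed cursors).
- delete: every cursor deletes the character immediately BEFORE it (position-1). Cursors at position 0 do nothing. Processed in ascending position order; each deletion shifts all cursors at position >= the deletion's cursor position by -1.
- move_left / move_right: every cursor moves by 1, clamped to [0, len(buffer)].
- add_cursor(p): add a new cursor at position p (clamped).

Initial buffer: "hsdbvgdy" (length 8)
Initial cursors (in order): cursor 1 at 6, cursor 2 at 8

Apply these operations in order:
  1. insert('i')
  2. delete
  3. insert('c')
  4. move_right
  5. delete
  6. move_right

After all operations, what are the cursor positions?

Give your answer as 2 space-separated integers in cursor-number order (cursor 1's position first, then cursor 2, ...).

Answer: 8 8

Derivation:
After op 1 (insert('i')): buffer="hsdbvgidyi" (len 10), cursors c1@7 c2@10, authorship ......1..2
After op 2 (delete): buffer="hsdbvgdy" (len 8), cursors c1@6 c2@8, authorship ........
After op 3 (insert('c')): buffer="hsdbvgcdyc" (len 10), cursors c1@7 c2@10, authorship ......1..2
After op 4 (move_right): buffer="hsdbvgcdyc" (len 10), cursors c1@8 c2@10, authorship ......1..2
After op 5 (delete): buffer="hsdbvgcy" (len 8), cursors c1@7 c2@8, authorship ......1.
After op 6 (move_right): buffer="hsdbvgcy" (len 8), cursors c1@8 c2@8, authorship ......1.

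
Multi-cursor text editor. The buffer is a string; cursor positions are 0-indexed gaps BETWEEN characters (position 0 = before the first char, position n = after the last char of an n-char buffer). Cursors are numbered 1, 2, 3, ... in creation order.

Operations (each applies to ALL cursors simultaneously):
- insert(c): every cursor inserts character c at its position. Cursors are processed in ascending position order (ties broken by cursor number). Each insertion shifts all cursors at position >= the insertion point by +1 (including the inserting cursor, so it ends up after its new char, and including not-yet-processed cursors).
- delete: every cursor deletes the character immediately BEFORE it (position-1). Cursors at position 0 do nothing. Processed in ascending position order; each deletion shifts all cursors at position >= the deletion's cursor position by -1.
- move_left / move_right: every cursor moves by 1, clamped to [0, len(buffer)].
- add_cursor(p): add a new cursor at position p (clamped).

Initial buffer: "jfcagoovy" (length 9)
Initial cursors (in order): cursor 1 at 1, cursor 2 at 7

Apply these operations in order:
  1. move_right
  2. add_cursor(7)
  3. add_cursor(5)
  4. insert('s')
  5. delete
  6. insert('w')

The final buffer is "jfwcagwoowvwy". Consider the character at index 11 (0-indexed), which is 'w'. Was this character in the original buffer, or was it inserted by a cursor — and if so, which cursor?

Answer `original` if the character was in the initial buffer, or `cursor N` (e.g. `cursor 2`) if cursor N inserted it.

After op 1 (move_right): buffer="jfcagoovy" (len 9), cursors c1@2 c2@8, authorship .........
After op 2 (add_cursor(7)): buffer="jfcagoovy" (len 9), cursors c1@2 c3@7 c2@8, authorship .........
After op 3 (add_cursor(5)): buffer="jfcagoovy" (len 9), cursors c1@2 c4@5 c3@7 c2@8, authorship .........
After op 4 (insert('s')): buffer="jfscagsoosvsy" (len 13), cursors c1@3 c4@7 c3@10 c2@12, authorship ..1...4..3.2.
After op 5 (delete): buffer="jfcagoovy" (len 9), cursors c1@2 c4@5 c3@7 c2@8, authorship .........
After op 6 (insert('w')): buffer="jfwcagwoowvwy" (len 13), cursors c1@3 c4@7 c3@10 c2@12, authorship ..1...4..3.2.
Authorship (.=original, N=cursor N): . . 1 . . . 4 . . 3 . 2 .
Index 11: author = 2

Answer: cursor 2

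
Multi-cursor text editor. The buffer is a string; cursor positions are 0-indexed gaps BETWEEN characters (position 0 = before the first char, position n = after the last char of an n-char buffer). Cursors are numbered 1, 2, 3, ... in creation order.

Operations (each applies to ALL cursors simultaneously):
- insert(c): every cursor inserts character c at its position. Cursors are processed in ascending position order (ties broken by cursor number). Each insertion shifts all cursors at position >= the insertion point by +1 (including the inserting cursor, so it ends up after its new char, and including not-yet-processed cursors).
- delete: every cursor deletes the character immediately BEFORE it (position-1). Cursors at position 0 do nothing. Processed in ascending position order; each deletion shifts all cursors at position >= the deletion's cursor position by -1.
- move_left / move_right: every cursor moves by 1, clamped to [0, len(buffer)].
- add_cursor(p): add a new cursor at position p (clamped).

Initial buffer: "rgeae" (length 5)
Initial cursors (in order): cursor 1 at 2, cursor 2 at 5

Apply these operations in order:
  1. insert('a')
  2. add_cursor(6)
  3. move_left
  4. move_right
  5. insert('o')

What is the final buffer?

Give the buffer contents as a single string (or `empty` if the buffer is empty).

After op 1 (insert('a')): buffer="rgaeaea" (len 7), cursors c1@3 c2@7, authorship ..1...2
After op 2 (add_cursor(6)): buffer="rgaeaea" (len 7), cursors c1@3 c3@6 c2@7, authorship ..1...2
After op 3 (move_left): buffer="rgaeaea" (len 7), cursors c1@2 c3@5 c2@6, authorship ..1...2
After op 4 (move_right): buffer="rgaeaea" (len 7), cursors c1@3 c3@6 c2@7, authorship ..1...2
After op 5 (insert('o')): buffer="rgaoeaeoao" (len 10), cursors c1@4 c3@8 c2@10, authorship ..11...322

Answer: rgaoeaeoao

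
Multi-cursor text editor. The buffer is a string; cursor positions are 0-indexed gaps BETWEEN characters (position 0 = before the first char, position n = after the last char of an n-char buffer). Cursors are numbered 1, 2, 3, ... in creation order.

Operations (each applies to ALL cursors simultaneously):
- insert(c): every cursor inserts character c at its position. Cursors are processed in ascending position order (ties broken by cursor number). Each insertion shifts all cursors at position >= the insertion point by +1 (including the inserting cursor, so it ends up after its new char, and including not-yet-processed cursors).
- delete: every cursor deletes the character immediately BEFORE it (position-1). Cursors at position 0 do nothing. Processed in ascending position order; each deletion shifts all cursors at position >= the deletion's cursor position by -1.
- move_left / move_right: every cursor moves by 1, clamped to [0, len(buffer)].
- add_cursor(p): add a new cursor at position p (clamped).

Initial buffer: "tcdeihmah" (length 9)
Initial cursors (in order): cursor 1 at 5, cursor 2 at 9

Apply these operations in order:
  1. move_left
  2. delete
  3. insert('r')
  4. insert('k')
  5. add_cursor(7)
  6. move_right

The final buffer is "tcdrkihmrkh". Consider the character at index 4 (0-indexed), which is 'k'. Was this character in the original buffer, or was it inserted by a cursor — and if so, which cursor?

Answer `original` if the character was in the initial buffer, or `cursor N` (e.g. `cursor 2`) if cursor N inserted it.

After op 1 (move_left): buffer="tcdeihmah" (len 9), cursors c1@4 c2@8, authorship .........
After op 2 (delete): buffer="tcdihmh" (len 7), cursors c1@3 c2@6, authorship .......
After op 3 (insert('r')): buffer="tcdrihmrh" (len 9), cursors c1@4 c2@8, authorship ...1...2.
After op 4 (insert('k')): buffer="tcdrkihmrkh" (len 11), cursors c1@5 c2@10, authorship ...11...22.
After op 5 (add_cursor(7)): buffer="tcdrkihmrkh" (len 11), cursors c1@5 c3@7 c2@10, authorship ...11...22.
After op 6 (move_right): buffer="tcdrkihmrkh" (len 11), cursors c1@6 c3@8 c2@11, authorship ...11...22.
Authorship (.=original, N=cursor N): . . . 1 1 . . . 2 2 .
Index 4: author = 1

Answer: cursor 1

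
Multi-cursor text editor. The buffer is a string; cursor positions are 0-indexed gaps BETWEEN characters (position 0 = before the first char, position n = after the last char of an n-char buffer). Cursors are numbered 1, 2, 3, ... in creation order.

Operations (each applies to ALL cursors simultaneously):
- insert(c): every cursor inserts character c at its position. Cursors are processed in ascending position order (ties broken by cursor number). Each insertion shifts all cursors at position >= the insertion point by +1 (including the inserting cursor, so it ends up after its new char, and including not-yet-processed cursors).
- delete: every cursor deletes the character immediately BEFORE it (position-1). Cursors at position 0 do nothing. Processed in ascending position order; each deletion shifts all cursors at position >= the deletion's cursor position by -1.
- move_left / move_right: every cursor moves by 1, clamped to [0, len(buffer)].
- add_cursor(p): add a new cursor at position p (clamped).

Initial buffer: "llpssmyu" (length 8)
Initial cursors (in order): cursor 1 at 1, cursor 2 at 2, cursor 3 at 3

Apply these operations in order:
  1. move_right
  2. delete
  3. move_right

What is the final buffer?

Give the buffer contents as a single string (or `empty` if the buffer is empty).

After op 1 (move_right): buffer="llpssmyu" (len 8), cursors c1@2 c2@3 c3@4, authorship ........
After op 2 (delete): buffer="lsmyu" (len 5), cursors c1@1 c2@1 c3@1, authorship .....
After op 3 (move_right): buffer="lsmyu" (len 5), cursors c1@2 c2@2 c3@2, authorship .....

Answer: lsmyu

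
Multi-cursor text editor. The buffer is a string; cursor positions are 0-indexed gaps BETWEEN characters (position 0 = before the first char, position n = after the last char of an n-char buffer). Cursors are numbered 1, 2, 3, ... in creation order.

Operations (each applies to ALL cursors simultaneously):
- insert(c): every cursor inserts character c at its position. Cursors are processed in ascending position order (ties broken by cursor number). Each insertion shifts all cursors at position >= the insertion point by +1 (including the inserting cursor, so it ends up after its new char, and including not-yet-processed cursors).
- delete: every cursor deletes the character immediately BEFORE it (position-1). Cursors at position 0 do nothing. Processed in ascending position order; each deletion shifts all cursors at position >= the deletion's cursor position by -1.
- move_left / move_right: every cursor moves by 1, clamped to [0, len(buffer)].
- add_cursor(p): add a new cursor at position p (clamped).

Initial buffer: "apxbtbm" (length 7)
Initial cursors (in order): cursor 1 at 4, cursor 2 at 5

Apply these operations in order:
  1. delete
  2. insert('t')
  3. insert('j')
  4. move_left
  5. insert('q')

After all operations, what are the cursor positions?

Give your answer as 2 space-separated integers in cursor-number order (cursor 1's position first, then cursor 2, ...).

Answer: 8 8

Derivation:
After op 1 (delete): buffer="apxbm" (len 5), cursors c1@3 c2@3, authorship .....
After op 2 (insert('t')): buffer="apxttbm" (len 7), cursors c1@5 c2@5, authorship ...12..
After op 3 (insert('j')): buffer="apxttjjbm" (len 9), cursors c1@7 c2@7, authorship ...1212..
After op 4 (move_left): buffer="apxttjjbm" (len 9), cursors c1@6 c2@6, authorship ...1212..
After op 5 (insert('q')): buffer="apxttjqqjbm" (len 11), cursors c1@8 c2@8, authorship ...121122..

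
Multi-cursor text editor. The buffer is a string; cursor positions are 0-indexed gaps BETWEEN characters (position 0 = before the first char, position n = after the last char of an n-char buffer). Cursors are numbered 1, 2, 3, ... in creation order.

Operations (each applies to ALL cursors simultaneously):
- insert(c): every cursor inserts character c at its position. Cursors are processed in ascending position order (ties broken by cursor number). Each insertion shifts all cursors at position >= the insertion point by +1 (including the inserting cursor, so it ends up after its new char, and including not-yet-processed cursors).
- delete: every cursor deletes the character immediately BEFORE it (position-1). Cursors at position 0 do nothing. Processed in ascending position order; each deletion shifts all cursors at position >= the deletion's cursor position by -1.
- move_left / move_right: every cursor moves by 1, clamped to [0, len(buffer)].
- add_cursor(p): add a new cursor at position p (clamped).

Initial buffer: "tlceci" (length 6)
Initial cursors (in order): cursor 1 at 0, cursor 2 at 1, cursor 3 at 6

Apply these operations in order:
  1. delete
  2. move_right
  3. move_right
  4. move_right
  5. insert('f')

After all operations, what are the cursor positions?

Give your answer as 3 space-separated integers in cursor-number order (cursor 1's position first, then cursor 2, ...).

After op 1 (delete): buffer="lcec" (len 4), cursors c1@0 c2@0 c3@4, authorship ....
After op 2 (move_right): buffer="lcec" (len 4), cursors c1@1 c2@1 c3@4, authorship ....
After op 3 (move_right): buffer="lcec" (len 4), cursors c1@2 c2@2 c3@4, authorship ....
After op 4 (move_right): buffer="lcec" (len 4), cursors c1@3 c2@3 c3@4, authorship ....
After op 5 (insert('f')): buffer="lceffcf" (len 7), cursors c1@5 c2@5 c3@7, authorship ...12.3

Answer: 5 5 7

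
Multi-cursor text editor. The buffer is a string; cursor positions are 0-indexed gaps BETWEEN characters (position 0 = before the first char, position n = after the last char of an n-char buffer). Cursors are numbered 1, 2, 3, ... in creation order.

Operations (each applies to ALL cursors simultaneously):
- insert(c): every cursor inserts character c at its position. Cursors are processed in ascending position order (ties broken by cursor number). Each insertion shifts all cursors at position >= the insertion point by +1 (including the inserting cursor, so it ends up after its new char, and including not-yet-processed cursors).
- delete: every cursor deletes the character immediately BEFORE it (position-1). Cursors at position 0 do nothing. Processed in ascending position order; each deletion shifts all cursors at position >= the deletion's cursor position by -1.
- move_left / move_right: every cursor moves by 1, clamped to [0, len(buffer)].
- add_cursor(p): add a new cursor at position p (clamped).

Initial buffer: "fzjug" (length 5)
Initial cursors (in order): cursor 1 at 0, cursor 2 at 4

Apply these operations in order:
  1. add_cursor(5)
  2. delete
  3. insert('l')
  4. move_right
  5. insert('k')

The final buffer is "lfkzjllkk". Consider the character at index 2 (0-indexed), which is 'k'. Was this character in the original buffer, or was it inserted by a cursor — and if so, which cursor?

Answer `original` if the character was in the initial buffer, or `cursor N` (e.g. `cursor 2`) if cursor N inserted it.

Answer: cursor 1

Derivation:
After op 1 (add_cursor(5)): buffer="fzjug" (len 5), cursors c1@0 c2@4 c3@5, authorship .....
After op 2 (delete): buffer="fzj" (len 3), cursors c1@0 c2@3 c3@3, authorship ...
After op 3 (insert('l')): buffer="lfzjll" (len 6), cursors c1@1 c2@6 c3@6, authorship 1...23
After op 4 (move_right): buffer="lfzjll" (len 6), cursors c1@2 c2@6 c3@6, authorship 1...23
After op 5 (insert('k')): buffer="lfkzjllkk" (len 9), cursors c1@3 c2@9 c3@9, authorship 1.1..2323
Authorship (.=original, N=cursor N): 1 . 1 . . 2 3 2 3
Index 2: author = 1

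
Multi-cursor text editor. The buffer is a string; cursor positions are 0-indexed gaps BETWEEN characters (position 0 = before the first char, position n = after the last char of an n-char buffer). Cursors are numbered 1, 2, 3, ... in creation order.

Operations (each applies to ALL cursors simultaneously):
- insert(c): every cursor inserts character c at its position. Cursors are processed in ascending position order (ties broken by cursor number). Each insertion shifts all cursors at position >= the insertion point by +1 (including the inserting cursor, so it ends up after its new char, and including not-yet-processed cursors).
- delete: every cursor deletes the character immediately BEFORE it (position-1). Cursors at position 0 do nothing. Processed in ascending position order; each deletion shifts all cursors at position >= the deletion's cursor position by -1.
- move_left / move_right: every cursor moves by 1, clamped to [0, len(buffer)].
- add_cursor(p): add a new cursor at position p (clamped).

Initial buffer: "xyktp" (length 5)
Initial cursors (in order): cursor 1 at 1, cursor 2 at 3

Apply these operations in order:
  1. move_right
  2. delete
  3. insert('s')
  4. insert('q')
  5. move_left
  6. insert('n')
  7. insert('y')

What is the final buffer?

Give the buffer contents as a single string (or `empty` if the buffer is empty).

Answer: xsnyqksnyqp

Derivation:
After op 1 (move_right): buffer="xyktp" (len 5), cursors c1@2 c2@4, authorship .....
After op 2 (delete): buffer="xkp" (len 3), cursors c1@1 c2@2, authorship ...
After op 3 (insert('s')): buffer="xsksp" (len 5), cursors c1@2 c2@4, authorship .1.2.
After op 4 (insert('q')): buffer="xsqksqp" (len 7), cursors c1@3 c2@6, authorship .11.22.
After op 5 (move_left): buffer="xsqksqp" (len 7), cursors c1@2 c2@5, authorship .11.22.
After op 6 (insert('n')): buffer="xsnqksnqp" (len 9), cursors c1@3 c2@7, authorship .111.222.
After op 7 (insert('y')): buffer="xsnyqksnyqp" (len 11), cursors c1@4 c2@9, authorship .1111.2222.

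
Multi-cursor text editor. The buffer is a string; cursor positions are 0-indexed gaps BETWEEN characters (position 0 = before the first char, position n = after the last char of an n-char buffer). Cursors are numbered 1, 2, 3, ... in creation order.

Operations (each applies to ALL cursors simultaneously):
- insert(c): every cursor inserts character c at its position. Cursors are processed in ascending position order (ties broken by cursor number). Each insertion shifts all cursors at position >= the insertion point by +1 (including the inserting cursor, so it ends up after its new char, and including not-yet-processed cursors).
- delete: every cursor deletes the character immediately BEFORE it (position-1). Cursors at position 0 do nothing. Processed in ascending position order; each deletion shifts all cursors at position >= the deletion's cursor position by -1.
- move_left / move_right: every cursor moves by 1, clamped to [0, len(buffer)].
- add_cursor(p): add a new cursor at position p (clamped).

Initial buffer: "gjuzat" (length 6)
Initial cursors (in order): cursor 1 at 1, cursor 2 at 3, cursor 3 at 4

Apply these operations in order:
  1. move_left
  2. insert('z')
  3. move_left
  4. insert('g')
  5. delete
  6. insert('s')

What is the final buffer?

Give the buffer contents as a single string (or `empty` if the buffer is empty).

Answer: szgjszuszzat

Derivation:
After op 1 (move_left): buffer="gjuzat" (len 6), cursors c1@0 c2@2 c3@3, authorship ......
After op 2 (insert('z')): buffer="zgjzuzzat" (len 9), cursors c1@1 c2@4 c3@6, authorship 1..2.3...
After op 3 (move_left): buffer="zgjzuzzat" (len 9), cursors c1@0 c2@3 c3@5, authorship 1..2.3...
After op 4 (insert('g')): buffer="gzgjgzugzzat" (len 12), cursors c1@1 c2@5 c3@8, authorship 11..22.33...
After op 5 (delete): buffer="zgjzuzzat" (len 9), cursors c1@0 c2@3 c3@5, authorship 1..2.3...
After op 6 (insert('s')): buffer="szgjszuszzat" (len 12), cursors c1@1 c2@5 c3@8, authorship 11..22.33...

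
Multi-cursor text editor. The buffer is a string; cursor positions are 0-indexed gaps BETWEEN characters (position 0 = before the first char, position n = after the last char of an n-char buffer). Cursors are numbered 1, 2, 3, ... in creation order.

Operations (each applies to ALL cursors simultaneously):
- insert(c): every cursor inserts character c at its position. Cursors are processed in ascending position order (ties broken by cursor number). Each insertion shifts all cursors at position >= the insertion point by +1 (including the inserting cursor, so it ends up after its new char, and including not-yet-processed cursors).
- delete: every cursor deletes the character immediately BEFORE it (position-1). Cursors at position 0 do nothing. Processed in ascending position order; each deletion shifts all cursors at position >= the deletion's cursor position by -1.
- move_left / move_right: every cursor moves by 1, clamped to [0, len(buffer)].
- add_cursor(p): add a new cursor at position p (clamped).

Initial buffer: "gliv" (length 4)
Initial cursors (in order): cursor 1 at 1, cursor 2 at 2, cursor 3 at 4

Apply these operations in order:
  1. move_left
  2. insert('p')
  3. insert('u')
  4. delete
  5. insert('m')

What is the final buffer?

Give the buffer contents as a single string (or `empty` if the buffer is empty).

Answer: pmgpmlipmv

Derivation:
After op 1 (move_left): buffer="gliv" (len 4), cursors c1@0 c2@1 c3@3, authorship ....
After op 2 (insert('p')): buffer="pgplipv" (len 7), cursors c1@1 c2@3 c3@6, authorship 1.2..3.
After op 3 (insert('u')): buffer="pugpulipuv" (len 10), cursors c1@2 c2@5 c3@9, authorship 11.22..33.
After op 4 (delete): buffer="pgplipv" (len 7), cursors c1@1 c2@3 c3@6, authorship 1.2..3.
After op 5 (insert('m')): buffer="pmgpmlipmv" (len 10), cursors c1@2 c2@5 c3@9, authorship 11.22..33.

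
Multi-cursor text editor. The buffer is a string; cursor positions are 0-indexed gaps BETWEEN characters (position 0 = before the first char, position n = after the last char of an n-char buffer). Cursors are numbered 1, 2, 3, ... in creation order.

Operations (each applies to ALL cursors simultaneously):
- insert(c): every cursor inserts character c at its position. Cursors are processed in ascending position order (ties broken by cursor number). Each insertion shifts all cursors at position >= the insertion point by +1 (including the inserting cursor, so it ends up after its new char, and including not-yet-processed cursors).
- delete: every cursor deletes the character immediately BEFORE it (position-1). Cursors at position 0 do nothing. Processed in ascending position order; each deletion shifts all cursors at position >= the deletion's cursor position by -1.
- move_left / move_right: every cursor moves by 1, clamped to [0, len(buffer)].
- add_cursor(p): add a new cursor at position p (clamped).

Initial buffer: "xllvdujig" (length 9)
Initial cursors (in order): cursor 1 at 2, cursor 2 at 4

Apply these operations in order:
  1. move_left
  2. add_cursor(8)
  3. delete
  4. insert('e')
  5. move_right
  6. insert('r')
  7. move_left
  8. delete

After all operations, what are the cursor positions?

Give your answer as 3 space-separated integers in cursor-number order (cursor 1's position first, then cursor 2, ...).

Answer: 1 3 8

Derivation:
After op 1 (move_left): buffer="xllvdujig" (len 9), cursors c1@1 c2@3, authorship .........
After op 2 (add_cursor(8)): buffer="xllvdujig" (len 9), cursors c1@1 c2@3 c3@8, authorship .........
After op 3 (delete): buffer="lvdujg" (len 6), cursors c1@0 c2@1 c3@5, authorship ......
After op 4 (insert('e')): buffer="elevdujeg" (len 9), cursors c1@1 c2@3 c3@8, authorship 1.2....3.
After op 5 (move_right): buffer="elevdujeg" (len 9), cursors c1@2 c2@4 c3@9, authorship 1.2....3.
After op 6 (insert('r')): buffer="elrevrdujegr" (len 12), cursors c1@3 c2@6 c3@12, authorship 1.12.2...3.3
After op 7 (move_left): buffer="elrevrdujegr" (len 12), cursors c1@2 c2@5 c3@11, authorship 1.12.2...3.3
After op 8 (delete): buffer="ererdujer" (len 9), cursors c1@1 c2@3 c3@8, authorship 1122...33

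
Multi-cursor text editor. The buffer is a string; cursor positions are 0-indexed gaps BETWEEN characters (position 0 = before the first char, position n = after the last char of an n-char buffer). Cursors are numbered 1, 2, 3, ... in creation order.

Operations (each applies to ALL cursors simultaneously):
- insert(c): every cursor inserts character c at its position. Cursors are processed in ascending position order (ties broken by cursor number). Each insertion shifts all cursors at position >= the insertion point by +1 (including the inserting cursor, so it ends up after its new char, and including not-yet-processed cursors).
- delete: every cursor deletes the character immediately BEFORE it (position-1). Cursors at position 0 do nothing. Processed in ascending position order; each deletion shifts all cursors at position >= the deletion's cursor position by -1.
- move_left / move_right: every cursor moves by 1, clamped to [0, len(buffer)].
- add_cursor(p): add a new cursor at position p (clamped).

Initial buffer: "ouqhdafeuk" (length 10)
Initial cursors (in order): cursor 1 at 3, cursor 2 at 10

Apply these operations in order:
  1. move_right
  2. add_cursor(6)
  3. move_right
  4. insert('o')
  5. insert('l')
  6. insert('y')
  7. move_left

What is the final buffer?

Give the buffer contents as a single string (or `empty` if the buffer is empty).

Answer: ouqhdolyafolyeukoly

Derivation:
After op 1 (move_right): buffer="ouqhdafeuk" (len 10), cursors c1@4 c2@10, authorship ..........
After op 2 (add_cursor(6)): buffer="ouqhdafeuk" (len 10), cursors c1@4 c3@6 c2@10, authorship ..........
After op 3 (move_right): buffer="ouqhdafeuk" (len 10), cursors c1@5 c3@7 c2@10, authorship ..........
After op 4 (insert('o')): buffer="ouqhdoafoeuko" (len 13), cursors c1@6 c3@9 c2@13, authorship .....1..3...2
After op 5 (insert('l')): buffer="ouqhdolafoleukol" (len 16), cursors c1@7 c3@11 c2@16, authorship .....11..33...22
After op 6 (insert('y')): buffer="ouqhdolyafolyeukoly" (len 19), cursors c1@8 c3@13 c2@19, authorship .....111..333...222
After op 7 (move_left): buffer="ouqhdolyafolyeukoly" (len 19), cursors c1@7 c3@12 c2@18, authorship .....111..333...222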